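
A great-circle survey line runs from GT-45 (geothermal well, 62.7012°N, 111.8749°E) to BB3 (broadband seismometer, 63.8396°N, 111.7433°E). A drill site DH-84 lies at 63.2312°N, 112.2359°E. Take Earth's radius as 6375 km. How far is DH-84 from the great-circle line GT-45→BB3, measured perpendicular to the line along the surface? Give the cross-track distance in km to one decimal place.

δ₁₃ = central angle GT-45→DH-84 = 0.009683 rad  (haversine)
θ₁₃ = bearing GT-45→DH-84 = 17.041°,  θ₁₂ = bearing GT-45→BB3 = 357.082°
dₓₜ = R·arcsin(sin δ₁₃ · sin(θ₁₃ − θ₁₂)) = 6375·arcsin(0.00968·sin(-340.041°)) = 21.071 km
|dₓₜ| = 21.071 km

21.1 km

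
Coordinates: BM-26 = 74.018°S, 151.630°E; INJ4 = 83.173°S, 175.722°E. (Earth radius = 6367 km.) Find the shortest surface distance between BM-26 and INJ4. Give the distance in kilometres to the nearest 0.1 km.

Δφ = -9.1550°,  Δλ = 24.0920°
a = sin²(Δφ/2) + cos φ₁ cos φ₂ sin²(Δλ/2) = 0.007795
c = 2·arcsin(√a) = 0.176806 rad = 10.1302°
d = R·c = 6367 × 0.176806 = 1125.7 km

1125.7 km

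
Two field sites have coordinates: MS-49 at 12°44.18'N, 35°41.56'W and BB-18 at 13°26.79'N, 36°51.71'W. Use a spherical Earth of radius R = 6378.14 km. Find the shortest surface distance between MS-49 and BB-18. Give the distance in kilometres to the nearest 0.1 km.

149.4 km

MS-49: φ = +12.73633°, λ = -35.69267°
BB-18: φ = +13.44650°, λ = -36.86183°
Δφ = 0.7102°,  Δλ = -1.1692°
a = sin²(Δφ/2) + cos φ₁ cos φ₂ sin²(Δλ/2) = 0.000137
c = 2·arcsin(√a) = 0.023423 rad = 1.3421°
d = R·c = 6378.14 × 0.023423 = 149.4 km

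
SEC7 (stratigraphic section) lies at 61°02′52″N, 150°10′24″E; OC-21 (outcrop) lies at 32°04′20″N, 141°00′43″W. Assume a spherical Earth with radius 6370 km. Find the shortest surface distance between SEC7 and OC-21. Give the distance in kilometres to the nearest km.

SEC7: φ = +61.04778°, λ = +150.17333°
OC-21: φ = +32.07222°, λ = -141.01194°
Δφ = -28.9756°,  Δλ = 68.8147°
a = sin²(Δφ/2) + cos φ₁ cos φ₂ sin²(Δλ/2) = 0.193567
c = 2·arcsin(√a) = 0.911113 rad = 52.2029°
d = R·c = 6370 × 0.911113 = 5803.8 km

5804 km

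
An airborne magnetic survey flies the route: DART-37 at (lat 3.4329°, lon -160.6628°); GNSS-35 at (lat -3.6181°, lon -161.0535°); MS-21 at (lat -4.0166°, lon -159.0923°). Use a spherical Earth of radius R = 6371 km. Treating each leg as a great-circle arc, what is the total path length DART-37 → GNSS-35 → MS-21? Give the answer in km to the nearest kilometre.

DART-37→GNSS-35: c = 0.123252 rad, d = 785.24 km
GNSS-35→MS-21: c = 0.034854 rad, d = 222.06 km
Total = 785.24 + 222.06 = 1007.29 km

1007 km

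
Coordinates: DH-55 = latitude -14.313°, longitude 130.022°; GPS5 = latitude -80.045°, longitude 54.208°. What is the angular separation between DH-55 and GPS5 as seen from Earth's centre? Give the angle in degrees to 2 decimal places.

Δφ = -65.7320°,  Δλ = -75.8140°
a = sin²(Δφ/2) + cos φ₁ cos φ₂ sin²(Δλ/2) = 0.357726
c = 2·arcsin(√a) = 1.282261 rad = 73.4682°

73.47°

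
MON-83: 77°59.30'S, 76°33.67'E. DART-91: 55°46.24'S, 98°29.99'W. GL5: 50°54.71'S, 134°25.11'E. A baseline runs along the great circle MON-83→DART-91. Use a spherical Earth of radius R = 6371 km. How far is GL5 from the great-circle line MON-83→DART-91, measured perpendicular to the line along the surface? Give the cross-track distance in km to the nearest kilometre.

3495 km

MON-83: φ = -77.98833°, λ = +76.56117°
DART-91: φ = -55.77067°, λ = -98.49983°
GL5: φ = -50.91183°, λ = +134.41850°
δ₁₃ = central angle MON-83→GL5 = 0.593490 rad  (haversine)
θ₁₃ = bearing MON-83→GL5 = 72.671°,  θ₁₂ = bearing MON-83→DART-91 = 183.847°
dₓₜ = R·arcsin(sin δ₁₃ · sin(θ₁₃ − θ₁₂)) = 6371·arcsin(0.55926·sin(-111.176°)) = -3495.145 km
|dₓₜ| = 3495.145 km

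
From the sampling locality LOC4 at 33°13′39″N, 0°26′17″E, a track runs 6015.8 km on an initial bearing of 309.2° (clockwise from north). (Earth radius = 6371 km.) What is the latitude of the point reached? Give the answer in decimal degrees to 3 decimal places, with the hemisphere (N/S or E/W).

LOC4: φ = +33.22750°, λ = +0.43806°
δ = d/R = 6015.8/6371 = 0.944247 rad
φ₂ = arcsin(sin φ₁ cos δ + cos φ₁ sin δ cos θ)
   = arcsin(0.54796·0.58635 + 0.83650·0.81006·0.63203) = 48.55330°
λ₂ = λ₁ + atan2(sin θ sin δ cos φ₁, cos δ − sin φ₁ sin φ₂) = -71.07042°

48.553°N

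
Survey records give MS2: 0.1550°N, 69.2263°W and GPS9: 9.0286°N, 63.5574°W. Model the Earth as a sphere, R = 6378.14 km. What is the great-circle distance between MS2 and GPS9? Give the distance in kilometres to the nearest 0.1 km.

1170.7 km

Δφ = 8.8736°,  Δλ = 5.6689°
a = sin²(Δφ/2) + cos φ₁ cos φ₂ sin²(Δλ/2) = 0.008400
c = 2·arcsin(√a) = 0.183555 rad = 10.5169°
d = R·c = 6378.14 × 0.183555 = 1170.7 km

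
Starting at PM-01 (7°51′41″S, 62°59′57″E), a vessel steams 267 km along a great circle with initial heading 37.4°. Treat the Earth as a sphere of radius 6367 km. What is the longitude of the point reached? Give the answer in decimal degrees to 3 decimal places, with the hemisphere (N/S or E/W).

64.466°E

PM-01: φ = -7.86139°, λ = +62.99917°
δ = d/R = 267/6367 = 0.041935 rad
φ₂ = arcsin(sin φ₁ cos δ + cos φ₁ sin δ cos θ)
   = arcsin(-0.13678·0.99912 + 0.99060·0.04192·0.79441) = -5.95030°
λ₂ = λ₁ + atan2(sin θ sin δ cos φ₁, cos δ − sin φ₁ sin φ₂) = 64.46614°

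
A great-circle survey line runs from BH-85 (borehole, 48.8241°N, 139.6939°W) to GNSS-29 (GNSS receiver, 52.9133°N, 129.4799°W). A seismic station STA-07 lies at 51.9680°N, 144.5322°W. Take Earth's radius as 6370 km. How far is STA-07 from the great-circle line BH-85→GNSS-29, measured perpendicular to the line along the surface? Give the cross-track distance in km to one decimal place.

δ₁₃ = central angle BH-85→STA-07 = 0.076836 rad  (haversine)
θ₁₃ = bearing BH-85→STA-07 = 317.393°,  θ₁₂ = bearing BH-85→GNSS-29 = 53.716°
dₓₜ = R·arcsin(sin δ₁₃ · sin(θ₁₃ − θ₁₂)) = 6370·arcsin(0.07676·sin(263.677°)) = -486.461 km
|dₓₜ| = 486.461 km

486.5 km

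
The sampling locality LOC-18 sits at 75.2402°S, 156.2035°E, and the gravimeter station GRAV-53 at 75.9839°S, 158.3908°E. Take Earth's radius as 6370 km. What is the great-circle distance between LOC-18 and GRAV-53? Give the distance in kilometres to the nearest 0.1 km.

Δφ = -0.7437°,  Δλ = 2.1873°
a = sin²(Δφ/2) + cos φ₁ cos φ₂ sin²(Δλ/2) = 0.000065
c = 2·arcsin(√a) = 0.016075 rad = 0.9210°
d = R·c = 6370 × 0.016075 = 102.4 km

102.4 km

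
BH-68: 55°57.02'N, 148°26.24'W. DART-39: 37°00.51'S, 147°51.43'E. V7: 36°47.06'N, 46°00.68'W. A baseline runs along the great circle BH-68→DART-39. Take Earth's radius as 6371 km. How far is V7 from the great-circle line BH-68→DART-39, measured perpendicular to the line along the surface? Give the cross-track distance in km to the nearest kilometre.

1010 km

BH-68: φ = +55.95033°, λ = -148.43733°
DART-39: φ = -37.00850°, λ = +147.85717°
V7: φ = +36.78433°, λ = -46.01133°
δ₁₃ = central angle BH-68→V7 = 1.159663 rad  (haversine)
θ₁₃ = bearing BH-68→V7 = 58.565°,  θ₁₂ = bearing BH-68→DART-39 = 228.647°
dₓₜ = R·arcsin(sin δ₁₃ · sin(θ₁₃ − θ₁₂)) = 6371·arcsin(0.91667·sin(-170.082°)) = -1010.149 km
|dₓₜ| = 1010.149 km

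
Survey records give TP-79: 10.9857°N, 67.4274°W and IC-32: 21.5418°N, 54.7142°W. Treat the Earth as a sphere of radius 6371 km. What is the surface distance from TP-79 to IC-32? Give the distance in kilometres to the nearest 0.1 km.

Δφ = 10.5561°,  Δλ = 12.7132°
a = sin²(Δφ/2) + cos φ₁ cos φ₂ sin²(Δλ/2) = 0.019655
c = 2·arcsin(√a) = 0.281319 rad = 16.1184°
d = R·c = 6371 × 0.281319 = 1792.3 km

1792.3 km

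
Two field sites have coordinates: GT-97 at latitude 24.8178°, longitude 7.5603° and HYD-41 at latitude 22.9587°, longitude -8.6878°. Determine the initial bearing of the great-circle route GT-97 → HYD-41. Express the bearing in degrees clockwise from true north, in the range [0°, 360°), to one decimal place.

266.2°

Δλ = -16.2481°
y = sin Δλ · cos φ₂ = -0.257633
x = cos φ₁ sin φ₂ − sin φ₁ cos φ₂ cos Δλ = -0.017005
θ = atan2(y, x) = -93.7763° → 266.2237° (mod 360°)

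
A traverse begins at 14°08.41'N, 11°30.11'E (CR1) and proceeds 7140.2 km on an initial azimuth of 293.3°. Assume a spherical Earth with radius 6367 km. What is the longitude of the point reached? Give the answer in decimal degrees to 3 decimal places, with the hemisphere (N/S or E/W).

CR1: φ = +14.14017°, λ = +11.50183°
δ = d/R = 7140.2/6367 = 1.121439 rad
φ₂ = arcsin(sin φ₁ cos δ + cos φ₁ sin δ cos θ)
   = arcsin(0.24429·0.43439 + 0.96970·0.90073·0.39555) = 26.84651°
λ₂ = λ₁ + atan2(sin θ sin δ cos φ₁, cos δ − sin φ₁ sin φ₂) = -56.50113°

56.501°W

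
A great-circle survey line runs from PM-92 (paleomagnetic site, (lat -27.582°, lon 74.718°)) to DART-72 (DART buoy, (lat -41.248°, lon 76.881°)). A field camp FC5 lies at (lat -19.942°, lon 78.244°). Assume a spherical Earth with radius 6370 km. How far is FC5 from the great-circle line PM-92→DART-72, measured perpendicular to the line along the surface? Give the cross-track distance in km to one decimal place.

δ₁₃ = central angle PM-92→FC5 = 0.144724 rad  (haversine)
θ₁₃ = bearing PM-92→FC5 = 23.633°,  θ₁₂ = bearing PM-92→DART-72 = 173.158°
dₓₜ = R·arcsin(sin δ₁₃ · sin(θ₁₃ − θ₁₂)) = 6370·arcsin(0.14422·sin(-149.525°)) = -466.330 km
|dₓₜ| = 466.330 km

466.3 km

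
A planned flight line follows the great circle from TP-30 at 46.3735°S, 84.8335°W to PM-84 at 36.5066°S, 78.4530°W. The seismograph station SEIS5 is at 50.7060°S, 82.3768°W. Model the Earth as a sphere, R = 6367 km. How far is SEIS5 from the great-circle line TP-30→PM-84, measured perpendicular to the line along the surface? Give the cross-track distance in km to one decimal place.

380.1 km

δ₁₃ = central angle TP-30→SEIS5 = 0.080758 rad  (haversine)
θ₁₃ = bearing TP-30→SEIS5 = 160.336°,  θ₁₂ = bearing TP-30→PM-84 = 28.034°
dₓₜ = R·arcsin(sin δ₁₃ · sin(θ₁₃ − θ₁₂)) = 6367·arcsin(0.08067·sin(132.302°)) = 380.110 km
|dₓₜ| = 380.110 km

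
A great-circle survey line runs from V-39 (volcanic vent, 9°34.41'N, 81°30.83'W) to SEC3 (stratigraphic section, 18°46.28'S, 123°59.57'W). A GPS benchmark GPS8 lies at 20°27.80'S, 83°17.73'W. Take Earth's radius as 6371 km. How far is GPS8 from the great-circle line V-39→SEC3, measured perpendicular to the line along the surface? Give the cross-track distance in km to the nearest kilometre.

2607 km

V-39: φ = +9.57350°, λ = -81.51383°
SEC3: φ = -18.77133°, λ = -123.99283°
GPS8: φ = -20.46333°, λ = -83.29550°
δ₁₃ = central angle V-39→GPS8 = 0.525133 rad  (haversine)
θ₁₃ = bearing V-39→GPS8 = 183.331°,  θ₁₂ = bearing V-39→SEC3 = 235.867°
dₓₜ = R·arcsin(sin δ₁₃ · sin(θ₁₃ − θ₁₂)) = 6371·arcsin(0.50133·sin(-52.536°)) = -2607.333 km
|dₓₜ| = 2607.333 km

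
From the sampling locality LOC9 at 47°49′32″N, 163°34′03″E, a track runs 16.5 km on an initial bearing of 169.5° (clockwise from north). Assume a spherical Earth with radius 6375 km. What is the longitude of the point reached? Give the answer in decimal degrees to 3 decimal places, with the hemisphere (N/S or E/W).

163.608°E

LOC9: φ = +47.82556°, λ = +163.56750°
δ = d/R = 16.5/6375 = 0.002588 rad
φ₂ = arcsin(sin φ₁ cos δ + cos φ₁ sin δ cos θ)
   = arcsin(0.74110·1.00000 + 0.67139·0.00259·-0.98325) = 47.67974°
λ₂ = λ₁ + atan2(sin θ sin δ cos φ₁, cos δ − sin φ₁ sin φ₂) = 163.60764°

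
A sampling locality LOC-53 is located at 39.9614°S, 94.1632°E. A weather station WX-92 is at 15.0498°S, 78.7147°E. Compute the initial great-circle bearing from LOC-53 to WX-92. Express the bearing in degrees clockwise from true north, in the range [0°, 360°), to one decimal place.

327.2°

Δλ = -15.4485°
y = sin Δλ · cos φ₂ = -0.257236
x = cos φ₁ sin φ₂ − sin φ₁ cos φ₂ cos Δλ = 0.398810
θ = atan2(y, x) = -32.8223° → 327.1777° (mod 360°)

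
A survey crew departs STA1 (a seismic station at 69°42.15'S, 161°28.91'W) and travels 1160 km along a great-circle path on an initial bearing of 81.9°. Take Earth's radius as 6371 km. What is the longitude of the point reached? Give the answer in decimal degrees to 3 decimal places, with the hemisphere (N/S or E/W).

STA1: φ = -69.70250°, λ = -161.48183°
δ = d/R = 1160/6371 = 0.182075 rad
φ₂ = arcsin(sin φ₁ cos δ + cos φ₁ sin δ cos θ)
   = arcsin(-0.93790·0.98347 + 0.34689·0.18107·0.14090) = -66.00067°
λ₂ = λ₁ + atan2(sin θ sin δ cos φ₁, cos δ − sin φ₁ sin φ₂) = -135.33012°

135.330°W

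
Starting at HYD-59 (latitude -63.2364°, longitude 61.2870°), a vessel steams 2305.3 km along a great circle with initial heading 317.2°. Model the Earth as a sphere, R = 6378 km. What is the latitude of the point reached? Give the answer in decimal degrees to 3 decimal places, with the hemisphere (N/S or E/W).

δ = d/R = 2305.3/6378 = 0.361446 rad
φ₂ = arcsin(sin φ₁ cos δ + cos φ₁ sin δ cos θ)
   = arcsin(-0.89287·0.93539 + 0.45031·0.35363·0.73373) = -45.91761°
λ₂ = λ₁ + atan2(sin θ sin δ cos φ₁, cos δ − sin φ₁ sin φ₂) = 41.08284°

45.918°S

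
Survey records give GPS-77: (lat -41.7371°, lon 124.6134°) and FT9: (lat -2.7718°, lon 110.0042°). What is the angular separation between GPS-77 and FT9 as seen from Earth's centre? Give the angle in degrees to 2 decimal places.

41.11°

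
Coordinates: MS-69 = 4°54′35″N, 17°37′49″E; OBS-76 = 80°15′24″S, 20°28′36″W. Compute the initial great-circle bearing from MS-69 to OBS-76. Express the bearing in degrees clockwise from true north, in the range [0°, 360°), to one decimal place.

186.0°

MS-69: φ = +4.90972°, λ = +17.63028°
OBS-76: φ = -80.25667°, λ = -20.47667°
Δλ = -38.1069°
y = sin Δλ · cos φ₂ = -0.104440
x = cos φ₁ sin φ₂ − sin φ₁ cos φ₂ cos Δλ = -0.993356
θ = atan2(y, x) = -173.9981° → 186.0019° (mod 360°)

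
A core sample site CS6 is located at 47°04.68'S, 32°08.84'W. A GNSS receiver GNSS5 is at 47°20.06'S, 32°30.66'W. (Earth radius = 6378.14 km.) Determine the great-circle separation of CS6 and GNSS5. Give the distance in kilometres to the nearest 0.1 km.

39.6 km

CS6: φ = -47.07800°, λ = -32.14733°
GNSS5: φ = -47.33433°, λ = -32.51100°
Δφ = -0.2563°,  Δλ = -0.3637°
a = sin²(Δφ/2) + cos φ₁ cos φ₂ sin²(Δλ/2) = 0.000010
c = 2·arcsin(√a) = 0.006214 rad = 0.3560°
d = R·c = 6378.14 × 0.006214 = 39.6 km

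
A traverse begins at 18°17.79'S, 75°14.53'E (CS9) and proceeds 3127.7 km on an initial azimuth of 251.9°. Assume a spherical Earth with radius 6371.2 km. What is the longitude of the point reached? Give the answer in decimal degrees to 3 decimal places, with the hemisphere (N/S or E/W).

CS9: φ = -18.29650°, λ = +75.24217°
δ = d/R = 3127.7/6371.2 = 0.490912 rad
φ₂ = arcsin(sin φ₁ cos δ + cos φ₁ sin δ cos θ)
   = arcsin(-0.31393·0.88190 + 0.94944·0.47143·-0.31068) = -24.57712°
λ₂ = λ₁ + atan2(sin θ sin δ cos φ₁, cos δ − sin φ₁ sin φ₂) = 45.72109°

45.721°E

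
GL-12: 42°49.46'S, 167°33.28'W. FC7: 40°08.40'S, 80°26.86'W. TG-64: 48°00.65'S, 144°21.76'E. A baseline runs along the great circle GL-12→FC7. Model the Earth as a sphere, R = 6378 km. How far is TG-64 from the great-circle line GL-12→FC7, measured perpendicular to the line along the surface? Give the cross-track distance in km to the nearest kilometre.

3046 km

GL-12: φ = -42.82433°, λ = -167.55467°
FC7: φ = -40.14000°, λ = -80.44767°
TG-64: φ = -48.01083°, λ = +144.36267°
δ₁₃ = central angle GL-12→TG-64 = 0.586228 rad  (haversine)
θ₁₃ = bearing GL-12→TG-64 = 244.135°,  θ₁₂ = bearing GL-12→FC7 = 120.325°
dₓₜ = R·arcsin(sin δ₁₃ · sin(θ₁₃ − θ₁₂)) = 6378·arcsin(0.55322·sin(123.810°)) = 3046.252 km
|dₓₜ| = 3046.252 km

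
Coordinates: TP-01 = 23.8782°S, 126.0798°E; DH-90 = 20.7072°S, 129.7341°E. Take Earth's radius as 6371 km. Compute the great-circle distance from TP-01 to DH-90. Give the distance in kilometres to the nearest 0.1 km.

Δφ = 3.1710°,  Δλ = 3.6543°
a = sin²(Δφ/2) + cos φ₁ cos φ₂ sin²(Δλ/2) = 0.001635
c = 2·arcsin(√a) = 0.080895 rad = 4.6349°
d = R·c = 6371 × 0.080895 = 515.4 km

515.4 km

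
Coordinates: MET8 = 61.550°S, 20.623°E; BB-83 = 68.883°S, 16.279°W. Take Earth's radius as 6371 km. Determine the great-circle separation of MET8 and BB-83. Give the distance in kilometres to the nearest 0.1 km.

1865.5 km

Δφ = -7.3330°,  Δλ = -36.9020°
a = sin²(Δφ/2) + cos φ₁ cos φ₂ sin²(Δλ/2) = 0.021281
c = 2·arcsin(√a) = 0.292808 rad = 16.7767°
d = R·c = 6371 × 0.292808 = 1865.5 km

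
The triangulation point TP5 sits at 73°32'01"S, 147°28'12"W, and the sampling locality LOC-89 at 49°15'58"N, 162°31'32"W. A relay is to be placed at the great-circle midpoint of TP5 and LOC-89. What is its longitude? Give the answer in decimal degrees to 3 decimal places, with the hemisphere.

157.981°W

TP5: φ = -73.53361°, λ = -147.47000°
LOC-89: φ = +49.26611°, λ = -162.52556°
Bx = cos φ₂ cos Δλ = 0.630148,  By = cos φ₂ sin Δλ = -0.169503
φₘ = atan2(sin φ₁ + sin φ₂, √((cos φ₁ + Bx)² + By²)) = -12.21999°
λₘ = λ₁ + atan2(By, cos φ₁ + Bx) = -157.98072°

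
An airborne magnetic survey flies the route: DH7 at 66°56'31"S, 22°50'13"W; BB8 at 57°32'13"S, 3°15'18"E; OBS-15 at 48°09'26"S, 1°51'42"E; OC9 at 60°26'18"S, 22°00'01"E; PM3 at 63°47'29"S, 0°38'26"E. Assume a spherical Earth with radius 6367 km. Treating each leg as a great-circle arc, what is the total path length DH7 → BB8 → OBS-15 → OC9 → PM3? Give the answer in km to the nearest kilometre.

5771 km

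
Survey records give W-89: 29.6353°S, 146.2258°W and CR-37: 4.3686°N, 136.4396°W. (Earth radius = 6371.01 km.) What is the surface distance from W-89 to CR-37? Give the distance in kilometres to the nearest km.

Δφ = 34.0039°,  Δλ = 9.7862°
a = sin²(Δφ/2) + cos φ₁ cos φ₂ sin²(Δλ/2) = 0.091806
c = 2·arcsin(√a) = 0.615667 rad = 35.2751°
d = R·c = 6371.01 × 0.615667 = 3922.4 km

3922 km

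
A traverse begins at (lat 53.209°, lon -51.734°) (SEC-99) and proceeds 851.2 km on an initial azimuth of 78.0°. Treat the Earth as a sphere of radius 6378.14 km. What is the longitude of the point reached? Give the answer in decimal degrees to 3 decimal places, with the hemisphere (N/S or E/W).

δ = d/R = 851.2/6378.14 = 0.133456 rad
φ₂ = arcsin(sin φ₁ cos δ + cos φ₁ sin δ cos θ)
   = arcsin(0.80083·0.99111 + 0.59890·0.13306·0.20791) = 54.12260°
λ₂ = λ₁ + atan2(sin θ sin δ cos φ₁, cos δ − sin φ₁ sin φ₂) = -38.90259°

38.903°W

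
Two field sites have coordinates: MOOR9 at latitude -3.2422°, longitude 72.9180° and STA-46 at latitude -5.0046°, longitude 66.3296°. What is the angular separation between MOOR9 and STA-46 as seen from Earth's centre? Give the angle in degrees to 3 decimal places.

Δφ = -1.7624°,  Δλ = -6.5884°
a = sin²(Δφ/2) + cos φ₁ cos φ₂ sin²(Δλ/2) = 0.003521
c = 2·arcsin(√a) = 0.118740 rad = 6.8033°

6.803°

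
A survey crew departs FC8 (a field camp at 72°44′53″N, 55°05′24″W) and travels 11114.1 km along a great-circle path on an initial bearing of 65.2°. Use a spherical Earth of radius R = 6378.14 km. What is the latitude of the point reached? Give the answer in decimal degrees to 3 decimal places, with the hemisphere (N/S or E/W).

2.329°S

FC8: φ = +72.74806°, λ = -55.09000°
δ = d/R = 11114.1/6378.14 = 1.742530 rad
φ₂ = arcsin(sin φ₁ cos δ + cos φ₁ sin δ cos θ)
   = arcsin(0.95501·-0.17089 + 0.29657·0.98529·0.41945) = -2.32878°
λ₂ = λ₁ + atan2(sin θ sin δ cos φ₁, cos δ − sin φ₁ sin φ₂) = 61.38058°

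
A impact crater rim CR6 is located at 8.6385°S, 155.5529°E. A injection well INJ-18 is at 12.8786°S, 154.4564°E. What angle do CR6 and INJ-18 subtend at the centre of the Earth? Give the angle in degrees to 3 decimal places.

4.375°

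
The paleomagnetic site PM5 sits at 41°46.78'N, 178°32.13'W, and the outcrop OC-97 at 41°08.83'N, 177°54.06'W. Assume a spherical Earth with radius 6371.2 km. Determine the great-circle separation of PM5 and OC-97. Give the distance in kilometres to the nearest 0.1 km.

PM5: φ = +41.77967°, λ = -178.53550°
OC-97: φ = +41.14717°, λ = -177.90100°
Δφ = -0.6325°,  Δλ = 0.6345°
a = sin²(Δφ/2) + cos φ₁ cos φ₂ sin²(Δλ/2) = 0.000048
c = 2·arcsin(√a) = 0.013811 rad = 0.7913°
d = R·c = 6371.2 × 0.013811 = 88.0 km

88.0 km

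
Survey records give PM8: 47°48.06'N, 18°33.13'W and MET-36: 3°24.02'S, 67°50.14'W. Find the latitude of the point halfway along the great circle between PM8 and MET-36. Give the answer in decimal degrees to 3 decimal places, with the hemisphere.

24.094°N

PM8: φ = +47.80100°, λ = -18.55217°
MET-36: φ = -3.40033°, λ = -67.83567°
Bx = cos φ₂ cos Δλ = 0.651168,  By = cos φ₂ sin Δλ = -0.756612
φₘ = atan2(sin φ₁ + sin φ₂, √((cos φ₁ + Bx)² + By²)) = 24.09382°
λₘ = λ₁ + atan2(By, cos φ₁ + Bx) = -48.31934°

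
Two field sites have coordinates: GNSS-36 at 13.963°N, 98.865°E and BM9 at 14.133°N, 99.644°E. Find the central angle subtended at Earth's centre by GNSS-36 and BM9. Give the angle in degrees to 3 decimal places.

Δφ = 0.1700°,  Δλ = 0.7790°
a = sin²(Δφ/2) + cos φ₁ cos φ₂ sin²(Δλ/2) = 0.000046
c = 2·arcsin(√a) = 0.013519 rad = 0.7746°

0.775°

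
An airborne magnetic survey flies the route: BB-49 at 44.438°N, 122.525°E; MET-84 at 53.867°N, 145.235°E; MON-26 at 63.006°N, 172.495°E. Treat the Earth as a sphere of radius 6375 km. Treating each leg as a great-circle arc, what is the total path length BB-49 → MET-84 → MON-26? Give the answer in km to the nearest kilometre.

3808 km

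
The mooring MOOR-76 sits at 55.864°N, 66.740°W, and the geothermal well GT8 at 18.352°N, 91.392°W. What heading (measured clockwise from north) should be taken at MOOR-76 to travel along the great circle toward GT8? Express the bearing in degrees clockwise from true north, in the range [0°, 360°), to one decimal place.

216.4°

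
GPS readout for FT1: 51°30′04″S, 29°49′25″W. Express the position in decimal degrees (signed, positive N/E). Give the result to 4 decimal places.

-51.5011°, -29.8236°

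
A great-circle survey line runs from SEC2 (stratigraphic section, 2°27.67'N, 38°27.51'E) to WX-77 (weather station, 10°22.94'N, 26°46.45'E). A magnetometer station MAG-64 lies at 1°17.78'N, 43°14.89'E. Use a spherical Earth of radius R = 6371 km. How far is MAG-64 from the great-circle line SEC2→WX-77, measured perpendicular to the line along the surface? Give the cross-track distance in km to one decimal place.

SEC2: φ = +2.46117°, λ = +38.45850°
WX-77: φ = +10.38233°, λ = +26.77417°
MAG-64: φ = +1.29633°, λ = +43.24817°
δ₁₃ = central angle SEC2→MAG-64 = 0.085987 rad  (haversine)
θ₁₃ = bearing SEC2→MAG-64 = 103.589°,  θ₁₂ = bearing SEC2→WX-77 = 304.846°
dₓₜ = R·arcsin(sin δ₁₃ · sin(θ₁₃ − θ₁₂)) = 6371·arcsin(0.08588·sin(-201.256°)) = 198.395 km
|dₓₜ| = 198.395 km

198.4 km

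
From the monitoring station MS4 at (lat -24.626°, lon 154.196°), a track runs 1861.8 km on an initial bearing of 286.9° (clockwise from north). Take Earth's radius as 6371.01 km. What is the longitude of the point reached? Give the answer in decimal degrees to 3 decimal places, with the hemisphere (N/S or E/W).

137.263°E

δ = d/R = 1861.8/6371.01 = 0.292230 rad
φ₂ = arcsin(sin φ₁ cos δ + cos φ₁ sin δ cos θ)
   = arcsin(-0.41669·0.95760 + 0.90905·0.28809·0.29070) = -18.83817°
λ₂ = λ₁ + atan2(sin θ sin δ cos φ₁, cos δ − sin φ₁ sin φ₂) = 137.26333°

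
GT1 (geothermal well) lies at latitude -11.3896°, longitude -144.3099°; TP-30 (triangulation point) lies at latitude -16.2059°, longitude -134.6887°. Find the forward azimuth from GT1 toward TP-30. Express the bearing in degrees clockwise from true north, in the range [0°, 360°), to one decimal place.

Δλ = 9.6212°
y = sin Δλ · cos φ₂ = 0.160493
x = cos φ₁ sin φ₂ − sin φ₁ cos φ₂ cos Δλ = -0.086629
θ = atan2(y, x) = 118.3587° → 118.3587° (mod 360°)

118.4°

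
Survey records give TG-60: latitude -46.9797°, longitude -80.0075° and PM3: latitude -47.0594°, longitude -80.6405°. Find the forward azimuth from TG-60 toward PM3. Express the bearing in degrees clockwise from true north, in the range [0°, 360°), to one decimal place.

Δλ = -0.6330°
y = sin Δλ · cos φ₂ = -0.007526
x = cos φ₁ sin φ₂ − sin φ₁ cos φ₂ cos Δλ = -0.001421
θ = atan2(y, x) = -100.6952° → 259.3048° (mod 360°)

259.3°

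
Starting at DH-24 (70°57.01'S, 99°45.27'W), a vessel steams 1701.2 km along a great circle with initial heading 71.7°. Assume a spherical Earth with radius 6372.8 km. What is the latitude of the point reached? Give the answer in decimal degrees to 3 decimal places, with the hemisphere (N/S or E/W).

62.217°S

DH-24: φ = -70.95017°, λ = -99.75450°
δ = d/R = 1701.2/6372.8 = 0.266947 rad
φ₂ = arcsin(sin φ₁ cos δ + cos φ₁ sin δ cos θ)
   = arcsin(-0.94524·0.96458 + 0.32639·0.26379·0.31399) = -62.21726°
λ₂ = λ₁ + atan2(sin θ sin δ cos φ₁, cos δ − sin φ₁ sin φ₂) = -67.25439°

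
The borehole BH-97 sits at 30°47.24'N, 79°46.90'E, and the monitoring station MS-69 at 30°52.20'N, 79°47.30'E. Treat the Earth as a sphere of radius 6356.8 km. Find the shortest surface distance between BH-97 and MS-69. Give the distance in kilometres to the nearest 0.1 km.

9.2 km

BH-97: φ = +30.78733°, λ = +79.78167°
MS-69: φ = +30.87000°, λ = +79.78833°
Δφ = 0.0827°,  Δλ = 0.0067°
a = sin²(Δφ/2) + cos φ₁ cos φ₂ sin²(Δλ/2) = 0.000001
c = 2·arcsin(√a) = 0.001446 rad = 0.0829°
d = R·c = 6356.8 × 0.001446 = 9.2 km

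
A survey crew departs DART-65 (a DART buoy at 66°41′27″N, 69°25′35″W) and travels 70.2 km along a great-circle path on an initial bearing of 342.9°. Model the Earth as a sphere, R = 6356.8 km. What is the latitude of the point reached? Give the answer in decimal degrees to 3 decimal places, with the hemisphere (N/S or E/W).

67.295°N

DART-65: φ = +66.69083°, λ = -69.42639°
δ = d/R = 70.2/6356.8 = 0.011043 rad
φ₂ = arcsin(sin φ₁ cos δ + cos φ₁ sin δ cos θ)
   = arcsin(0.91838·0.99994 + 0.39569·0.01104·0.95579) = 67.29488°
λ₂ = λ₁ + atan2(sin θ sin δ cos φ₁, cos δ − sin φ₁ sin φ₂) = -69.90839°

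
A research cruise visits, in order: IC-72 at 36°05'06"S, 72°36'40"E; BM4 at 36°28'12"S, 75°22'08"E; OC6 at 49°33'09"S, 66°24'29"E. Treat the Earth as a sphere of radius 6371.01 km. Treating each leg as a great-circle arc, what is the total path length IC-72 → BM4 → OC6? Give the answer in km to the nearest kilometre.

IC-72: φ = -36.08500°, λ = +72.61111°
BM4: φ = -36.47000°, λ = +75.36889°
OC6: φ = -49.55250°, λ = +66.40806°
IC-72→BM4: c = 0.039378 rad, d = 250.88 km
BM4→OC6: c = 0.254943 rad, d = 1624.24 km
Total = 250.88 + 1624.24 = 1875.12 km

1875 km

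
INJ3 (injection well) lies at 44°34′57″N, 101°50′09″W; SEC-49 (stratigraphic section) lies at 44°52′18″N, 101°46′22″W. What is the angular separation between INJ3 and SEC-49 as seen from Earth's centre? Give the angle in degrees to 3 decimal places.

INJ3: φ = +44.58250°, λ = -101.83583°
SEC-49: φ = +44.87167°, λ = -101.77278°
Δφ = 0.2892°,  Δλ = 0.0631°
a = sin²(Δφ/2) + cos φ₁ cos φ₂ sin²(Δλ/2) = 0.000007
c = 2·arcsin(√a) = 0.005107 rad = 0.2926°

0.293°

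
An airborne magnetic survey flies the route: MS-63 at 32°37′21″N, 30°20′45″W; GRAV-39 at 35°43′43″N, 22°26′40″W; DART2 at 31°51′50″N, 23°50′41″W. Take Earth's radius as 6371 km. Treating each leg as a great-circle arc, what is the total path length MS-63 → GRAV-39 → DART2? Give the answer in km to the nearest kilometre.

1253 km

MS-63: φ = +32.62250°, λ = -30.34583°
GRAV-39: φ = +35.72861°, λ = -22.44444°
DART2: φ = +31.86389°, λ = -23.84472°
MS-63→GRAV-39: c = 0.126261 rad, d = 804.41 km
GRAV-39→DART2: c = 0.070441 rad, d = 448.78 km
Total = 804.41 + 448.78 = 1253.18 km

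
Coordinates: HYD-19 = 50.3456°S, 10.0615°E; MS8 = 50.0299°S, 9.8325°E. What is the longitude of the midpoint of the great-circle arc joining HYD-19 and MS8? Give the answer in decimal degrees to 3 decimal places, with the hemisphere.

9.947°E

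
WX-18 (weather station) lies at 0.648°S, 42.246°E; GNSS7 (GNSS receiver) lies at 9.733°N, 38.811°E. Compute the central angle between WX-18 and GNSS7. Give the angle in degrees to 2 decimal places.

Δφ = 10.3810°,  Δλ = -3.4350°
a = sin²(Δφ/2) + cos φ₁ cos φ₂ sin²(Δλ/2) = 0.009070
c = 2·arcsin(√a) = 0.190759 rad = 10.9297°

10.93°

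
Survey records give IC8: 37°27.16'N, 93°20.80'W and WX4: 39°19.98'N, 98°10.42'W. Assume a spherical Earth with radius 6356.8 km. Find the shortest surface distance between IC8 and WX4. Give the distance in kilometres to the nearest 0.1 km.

IC8: φ = +37.45267°, λ = -93.34667°
WX4: φ = +39.33300°, λ = -98.17367°
Δφ = 1.8803°,  Δλ = -4.8270°
a = sin²(Δφ/2) + cos φ₁ cos φ₂ sin²(Δλ/2) = 0.001358
c = 2·arcsin(√a) = 0.073722 rad = 4.2240°
d = R·c = 6356.8 × 0.073722 = 468.6 km

468.6 km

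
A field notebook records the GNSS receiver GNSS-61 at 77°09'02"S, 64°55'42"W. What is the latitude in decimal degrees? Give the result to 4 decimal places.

77° + 9′/60 + 2″/3600 = 77 + 0.15000 + 0.00056 = 77.1506°

77.1506°S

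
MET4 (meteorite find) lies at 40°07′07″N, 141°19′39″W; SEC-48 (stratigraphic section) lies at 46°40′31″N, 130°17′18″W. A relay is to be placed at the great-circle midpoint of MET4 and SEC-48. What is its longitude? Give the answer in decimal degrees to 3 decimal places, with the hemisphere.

136.108°W

MET4: φ = +40.11861°, λ = -141.32750°
SEC-48: φ = +46.67528°, λ = -130.28833°
Bx = cos φ₂ cos Δλ = 0.673436,  By = cos φ₂ sin Δλ = 0.131381
φₘ = atan2(sin φ₁ + sin φ₂, √((cos φ₁ + Bx)² + By²)) = 43.52950°
λₘ = λ₁ + atan2(By, cos φ₁ + Bx) = -136.10779°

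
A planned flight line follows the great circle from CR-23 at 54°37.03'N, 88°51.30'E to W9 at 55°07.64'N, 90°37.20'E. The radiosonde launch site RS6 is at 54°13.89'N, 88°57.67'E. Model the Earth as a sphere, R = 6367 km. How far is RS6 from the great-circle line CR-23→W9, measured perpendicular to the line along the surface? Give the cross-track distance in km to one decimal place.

CR-23: φ = +54.61717°, λ = +88.85500°
W9: φ = +55.12733°, λ = +90.62000°
RS6: φ = +54.23150°, λ = +88.96117°
δ₁₃ = central angle CR-23→RS6 = 0.006817 rad  (haversine)
θ₁₃ = bearing CR-23→RS6 = 170.858°,  θ₁₂ = bearing CR-23→W9 = 62.608°
dₓₜ = R·arcsin(sin δ₁₃ · sin(θ₁₃ − θ₁₂)) = 6367·arcsin(0.00682·sin(108.250°)) = 41.220 km
|dₓₜ| = 41.220 km

41.2 km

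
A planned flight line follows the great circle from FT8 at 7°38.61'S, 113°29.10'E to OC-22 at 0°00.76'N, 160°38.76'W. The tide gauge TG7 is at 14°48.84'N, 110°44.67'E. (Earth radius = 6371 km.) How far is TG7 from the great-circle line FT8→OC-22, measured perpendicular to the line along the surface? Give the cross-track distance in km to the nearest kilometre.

2499 km

FT8: φ = -7.64350°, λ = +113.48500°
OC-22: φ = +0.01267°, λ = -160.64600°
TG7: φ = +14.81400°, λ = +110.74450°
δ₁₃ = central angle FT8→TG7 = 0.394816 rad  (haversine)
θ₁₃ = bearing FT8→TG7 = 353.098°,  θ₁₂ = bearing FT8→OC-22 = 89.437°
dₓₜ = R·arcsin(sin δ₁₃ · sin(θ₁₃ − θ₁₂)) = 6371·arcsin(0.38464·sin(263.661°)) = -2499.150 km
|dₓₜ| = 2499.150 km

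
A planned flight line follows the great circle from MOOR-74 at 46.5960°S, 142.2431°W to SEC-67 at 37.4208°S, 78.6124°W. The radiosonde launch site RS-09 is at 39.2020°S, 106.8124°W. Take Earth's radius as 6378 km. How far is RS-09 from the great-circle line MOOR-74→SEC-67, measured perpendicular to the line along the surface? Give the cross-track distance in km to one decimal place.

787.3 km

δ₁₃ = central angle MOOR-74→RS-09 = 0.466654 rad  (haversine)
θ₁₃ = bearing MOOR-74→RS-09 = 86.887°,  θ₁₂ = bearing MOOR-74→SEC-67 = 102.770°
dₓₜ = R·arcsin(sin δ₁₃ · sin(θ₁₃ − θ₁₂)) = 6378·arcsin(0.44990·sin(-15.883°)) = -787.305 km
|dₓₜ| = 787.305 km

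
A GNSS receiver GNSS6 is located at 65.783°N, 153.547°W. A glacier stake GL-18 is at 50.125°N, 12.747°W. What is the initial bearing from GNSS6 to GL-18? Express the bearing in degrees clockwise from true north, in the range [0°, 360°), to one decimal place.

Δλ = 140.8000°
y = sin Δλ · cos φ₂ = 0.405203
x = cos φ₁ sin φ₂ − sin φ₁ cos φ₂ cos Δλ = 0.767908
θ = atan2(y, x) = 27.8194° → 27.8194° (mod 360°)

27.8°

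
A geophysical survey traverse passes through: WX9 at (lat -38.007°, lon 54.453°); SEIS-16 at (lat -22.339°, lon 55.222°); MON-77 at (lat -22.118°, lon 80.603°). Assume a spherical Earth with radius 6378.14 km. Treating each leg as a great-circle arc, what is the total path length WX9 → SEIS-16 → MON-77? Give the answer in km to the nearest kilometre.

4358 km

WX9→SEIS-16: c = 0.273701 rad, d = 1745.70 km
SEIS-16→MON-77: c = 0.409591 rad, d = 2612.43 km
Total = 1745.70 + 2612.43 = 4358.13 km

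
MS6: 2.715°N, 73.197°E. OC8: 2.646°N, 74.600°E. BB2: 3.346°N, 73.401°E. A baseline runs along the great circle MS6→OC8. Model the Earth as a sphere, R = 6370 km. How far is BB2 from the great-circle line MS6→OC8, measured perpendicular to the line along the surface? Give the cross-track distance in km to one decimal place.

71.2 km

δ₁₃ = central angle MS6→BB2 = 0.011573 rad  (haversine)
θ₁₃ = bearing MS6→BB2 = 17.887°,  θ₁₂ = bearing MS6→OC8 = 92.786°
dₓₜ = R·arcsin(sin δ₁₃ · sin(θ₁₃ − θ₁₂)) = 6370·arcsin(0.01157·sin(-74.899°)) = -71.172 km
|dₓₜ| = 71.172 km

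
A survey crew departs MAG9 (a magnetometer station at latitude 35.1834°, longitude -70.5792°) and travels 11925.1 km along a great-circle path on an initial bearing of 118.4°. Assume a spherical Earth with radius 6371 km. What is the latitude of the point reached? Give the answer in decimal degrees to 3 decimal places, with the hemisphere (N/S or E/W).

δ = d/R = 11925.1/6371 = 1.871778 rad
φ₂ = arcsin(sin φ₁ cos δ + cos φ₁ sin δ cos θ)
   = arcsin(0.57620·-0.29646 + 0.81731·0.95505·-0.47562) = -32.82508°
λ₂ = λ₁ + atan2(sin θ sin δ cos φ₁, cos δ − sin φ₁ sin φ₂) = 18.09563°

32.825°S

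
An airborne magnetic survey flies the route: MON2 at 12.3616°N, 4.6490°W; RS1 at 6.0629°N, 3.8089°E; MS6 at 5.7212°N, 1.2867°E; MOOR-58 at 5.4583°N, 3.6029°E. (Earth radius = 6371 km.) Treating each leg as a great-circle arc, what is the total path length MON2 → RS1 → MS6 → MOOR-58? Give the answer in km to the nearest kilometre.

1702 km

MON2→RS1: c = 0.182466 rad, d = 1162.49 km
RS1→MS6: c = 0.044192 rad, d = 281.55 km
MS6→MOOR-58: c = 0.040494 rad, d = 257.99 km
Total = 1162.49 + 281.55 + 257.99 = 1702.03 km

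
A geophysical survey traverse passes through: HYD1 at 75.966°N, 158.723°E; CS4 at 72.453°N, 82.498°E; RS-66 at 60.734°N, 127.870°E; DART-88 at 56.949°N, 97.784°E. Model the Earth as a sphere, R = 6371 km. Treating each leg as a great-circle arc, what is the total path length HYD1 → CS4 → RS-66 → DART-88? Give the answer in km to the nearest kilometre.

6241 km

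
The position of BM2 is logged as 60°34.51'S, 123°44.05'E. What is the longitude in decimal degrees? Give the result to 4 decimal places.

123.7342°E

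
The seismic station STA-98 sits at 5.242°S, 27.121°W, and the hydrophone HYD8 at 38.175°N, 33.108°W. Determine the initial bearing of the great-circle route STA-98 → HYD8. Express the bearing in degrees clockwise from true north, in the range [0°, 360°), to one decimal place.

Δλ = -5.9870°
y = sin Δλ · cos φ₂ = -0.081995
x = cos φ₁ sin φ₂ − sin φ₁ cos φ₂ cos Δλ = 0.686911
θ = atan2(y, x) = -6.8071° → 353.1929° (mod 360°)

353.2°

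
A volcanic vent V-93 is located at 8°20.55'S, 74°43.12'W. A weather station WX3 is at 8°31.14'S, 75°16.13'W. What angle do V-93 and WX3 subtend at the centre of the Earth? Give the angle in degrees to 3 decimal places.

0.572°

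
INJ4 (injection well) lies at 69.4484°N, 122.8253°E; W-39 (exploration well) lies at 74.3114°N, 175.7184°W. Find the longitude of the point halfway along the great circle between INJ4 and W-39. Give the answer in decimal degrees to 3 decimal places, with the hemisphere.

Bx = cos φ₂ cos Δλ = 0.129209,  By = cos φ₂ sin Δλ = 0.237541
φₘ = atan2(sin φ₁ + sin φ₂, √((cos φ₁ + Bx)² + By²)) = 74.24463°
λₘ = λ₁ + atan2(By, cos φ₁ + Bx) = 149.14277°

149.143°E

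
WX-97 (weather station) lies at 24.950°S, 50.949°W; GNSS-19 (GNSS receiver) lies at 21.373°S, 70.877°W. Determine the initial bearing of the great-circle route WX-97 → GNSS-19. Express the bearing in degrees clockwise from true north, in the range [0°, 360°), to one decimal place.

277.0°

Δλ = -19.9280°
y = sin Δλ · cos φ₂ = -0.317399
x = cos φ₁ sin φ₂ − sin φ₁ cos φ₂ cos Δλ = 0.038869
θ = atan2(y, x) = -83.0183° → 276.9817° (mod 360°)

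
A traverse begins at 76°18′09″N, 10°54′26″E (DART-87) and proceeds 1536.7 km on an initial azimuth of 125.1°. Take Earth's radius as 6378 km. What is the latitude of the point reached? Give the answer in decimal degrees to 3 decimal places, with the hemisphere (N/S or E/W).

65.645°N

DART-87: φ = +76.30250°, λ = +10.90722°
δ = d/R = 1536.7/6378 = 0.240938 rad
φ₂ = arcsin(sin φ₁ cos δ + cos φ₁ sin δ cos θ)
   = arcsin(0.97156·0.97111 + 0.23680·0.23861·-0.57501) = 65.64479°
λ₂ = λ₁ + atan2(sin θ sin δ cos φ₁, cos δ − sin φ₁ sin φ₂) = 39.16163°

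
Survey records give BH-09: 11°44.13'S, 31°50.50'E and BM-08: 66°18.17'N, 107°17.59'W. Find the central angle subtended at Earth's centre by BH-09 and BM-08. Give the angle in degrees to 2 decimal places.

BH-09: φ = -11.73550°, λ = +31.84167°
BM-08: φ = +66.30283°, λ = -107.29317°
Δφ = 78.0383°,  Δλ = -139.1348°
a = sin²(Δφ/2) + cos φ₁ cos φ₂ sin²(Δλ/2) = 0.741915
c = 2·arcsin(√a) = 2.075823 rad = 118.9359°

118.94°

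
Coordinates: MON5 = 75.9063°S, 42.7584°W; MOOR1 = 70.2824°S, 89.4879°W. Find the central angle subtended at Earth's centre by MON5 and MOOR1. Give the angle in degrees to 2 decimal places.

14.22°

Δφ = 5.6239°,  Δλ = -46.7295°
a = sin²(Δφ/2) + cos φ₁ cos φ₂ sin²(Δλ/2) = 0.015328
c = 2·arcsin(√a) = 0.248250 rad = 14.2237°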